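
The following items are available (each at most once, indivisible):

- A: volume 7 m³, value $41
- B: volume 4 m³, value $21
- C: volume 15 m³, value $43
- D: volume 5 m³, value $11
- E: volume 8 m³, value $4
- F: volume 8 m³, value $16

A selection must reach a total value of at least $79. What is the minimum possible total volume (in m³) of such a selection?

Subsets with value ≥ 79, sorted by total volume:
- A+C: volume 22, value 84
- A+B+D+F: volume 24, value 89
- A+B+C: volume 26, value 105
Minimum volume: 22 m³.

22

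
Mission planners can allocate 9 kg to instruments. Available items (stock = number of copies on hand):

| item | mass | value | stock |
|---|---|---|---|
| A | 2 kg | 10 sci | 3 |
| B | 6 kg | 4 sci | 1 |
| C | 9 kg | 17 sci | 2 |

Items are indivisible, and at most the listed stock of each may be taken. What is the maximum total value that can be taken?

Best selections within mass 9 and stock limits:
- 3×A: mass 6, value 30
- 2×A: mass 4, value 20
- 1×C: mass 9, value 17
Best: 30 sci.

30 sci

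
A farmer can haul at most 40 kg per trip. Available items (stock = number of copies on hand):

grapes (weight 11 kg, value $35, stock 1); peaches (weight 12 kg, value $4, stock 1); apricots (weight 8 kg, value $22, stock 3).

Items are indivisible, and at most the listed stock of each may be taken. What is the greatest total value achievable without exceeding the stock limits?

Best selections within weight 40 and stock limits:
- 1×grapes + 3×apricots: weight 35, value 101
- 1×grapes + 1×peaches + 2×apricots: weight 39, value 83
Best: $101.

$101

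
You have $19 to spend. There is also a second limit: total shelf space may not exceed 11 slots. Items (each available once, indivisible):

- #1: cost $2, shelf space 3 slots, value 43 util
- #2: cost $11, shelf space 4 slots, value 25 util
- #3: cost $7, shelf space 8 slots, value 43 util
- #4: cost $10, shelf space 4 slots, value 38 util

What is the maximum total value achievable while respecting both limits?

86 util

Feasible sets respecting both limits:
- #1+#3: cost 9, shelf space 11, value 86
- #1+#4: cost 12, shelf space 7, value 81
- #1+#2: cost 13, shelf space 7, value 68
- #1: cost 2, shelf space 3, value 43
Best: 86 util.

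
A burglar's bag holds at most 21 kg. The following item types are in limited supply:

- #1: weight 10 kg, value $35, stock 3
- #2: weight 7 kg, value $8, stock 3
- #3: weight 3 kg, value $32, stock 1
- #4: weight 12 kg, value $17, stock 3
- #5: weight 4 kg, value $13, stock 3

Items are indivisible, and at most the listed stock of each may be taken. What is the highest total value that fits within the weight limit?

Best selections within weight 21 and stock limits:
- 1×#1 + 1×#3 + 2×#5: weight 21, value 93
- 1×#1 + 1×#3 + 1×#5: weight 17, value 80
- 1×#1 + 1×#2 + 1×#3: weight 20, value 75
Best: $93.

$93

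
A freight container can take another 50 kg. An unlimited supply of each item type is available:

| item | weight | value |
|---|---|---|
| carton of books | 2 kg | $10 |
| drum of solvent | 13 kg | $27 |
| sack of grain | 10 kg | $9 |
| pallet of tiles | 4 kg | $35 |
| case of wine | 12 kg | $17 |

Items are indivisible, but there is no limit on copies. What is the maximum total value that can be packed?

$430

Best value-per-unit is pallet of tiles at 35/4; filling with it alone gives 12×35 = 420.
Optimal mix: 1×carton of books + 12×pallet of tiles → weight 50, value 430.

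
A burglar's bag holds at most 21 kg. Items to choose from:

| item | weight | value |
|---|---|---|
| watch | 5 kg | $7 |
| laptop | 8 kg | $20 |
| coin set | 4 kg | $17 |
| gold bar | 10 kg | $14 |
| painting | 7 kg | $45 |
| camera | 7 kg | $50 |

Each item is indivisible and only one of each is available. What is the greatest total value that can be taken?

Check high-value combinations within 21 kg:
- coin set+painting+camera: weight 4+7+7=18, value 17+45+50=112
- watch+painting+camera: weight 5+7+7=19, value 7+45+50=102
- painting+camera: weight 7+7=14, value 45+50=95
Best: $112.

$112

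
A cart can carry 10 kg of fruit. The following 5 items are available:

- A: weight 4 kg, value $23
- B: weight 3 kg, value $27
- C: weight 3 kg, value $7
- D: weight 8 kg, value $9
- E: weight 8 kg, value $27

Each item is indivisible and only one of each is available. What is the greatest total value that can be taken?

$57

Check high-value combinations within 10 kg:
- A+B+C: weight 4+3+3=10, value 23+27+7=57
- A+B: weight 4+3=7, value 23+27=50
- B+C: weight 3+3=6, value 27+7=34
Best: $57.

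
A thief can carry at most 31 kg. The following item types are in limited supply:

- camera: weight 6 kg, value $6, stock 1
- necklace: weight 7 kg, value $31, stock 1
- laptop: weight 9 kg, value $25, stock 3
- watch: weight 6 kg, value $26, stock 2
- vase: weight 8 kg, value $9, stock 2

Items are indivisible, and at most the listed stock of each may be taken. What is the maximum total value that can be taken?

$108

Top feasible selections:
- 1×necklace + 1×laptop + 2×watch: weight 28, value 108
- 1×necklace + 2×laptop + 1×watch: weight 31, value 107
- 2×laptop + 2×watch: weight 30, value 102
- 1×necklace + 2×watch + 1×vase: weight 27, value 92
Best: $108.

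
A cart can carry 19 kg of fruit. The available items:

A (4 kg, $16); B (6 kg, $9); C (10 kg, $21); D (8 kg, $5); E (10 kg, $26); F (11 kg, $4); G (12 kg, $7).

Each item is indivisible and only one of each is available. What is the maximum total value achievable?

$42

Check high-value combinations within 19 kg:
- A+E: weight 4+10=14, value 16+26=42
- A+C: weight 4+10=14, value 16+21=37
- B+E: weight 6+10=16, value 9+26=35
- D+E: weight 8+10=18, value 5+26=31
Best: $42.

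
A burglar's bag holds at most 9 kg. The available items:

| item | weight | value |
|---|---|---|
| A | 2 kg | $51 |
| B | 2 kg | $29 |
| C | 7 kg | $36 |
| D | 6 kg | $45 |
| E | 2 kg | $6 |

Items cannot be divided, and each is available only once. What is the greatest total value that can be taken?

$96

Check high-value combinations within 9 kg:
- A+D: weight 2+6=8, value 51+45=96
- A+C: weight 2+7=9, value 51+36=87
- A+B+E: weight 2+2+2=6, value 51+29+6=86
Best: $96.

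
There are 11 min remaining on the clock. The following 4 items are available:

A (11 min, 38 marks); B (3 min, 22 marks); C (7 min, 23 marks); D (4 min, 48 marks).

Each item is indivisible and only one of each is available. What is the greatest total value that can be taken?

71 marks

This is a 0/1 knapsack; check combinations near the capacity.
- C+D: time 7+4=11, value 23+48=71
- B+D: time 3+4=7, value 22+48=70
- D: time 4, value 48
Best: 71 marks.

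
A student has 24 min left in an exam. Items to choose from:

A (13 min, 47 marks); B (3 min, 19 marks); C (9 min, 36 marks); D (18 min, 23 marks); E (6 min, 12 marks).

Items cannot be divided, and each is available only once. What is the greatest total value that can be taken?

83 marks

Check high-value combinations within 24 min:
- A+C: time 13+9=22, value 47+36=83
- A+B+E: time 13+3+6=22, value 47+19+12=78
- B+C+E: time 3+9+6=18, value 19+36+12=67
- A+B: time 13+3=16, value 47+19=66
- A+E: time 13+6=19, value 47+12=59
Best: 83 marks.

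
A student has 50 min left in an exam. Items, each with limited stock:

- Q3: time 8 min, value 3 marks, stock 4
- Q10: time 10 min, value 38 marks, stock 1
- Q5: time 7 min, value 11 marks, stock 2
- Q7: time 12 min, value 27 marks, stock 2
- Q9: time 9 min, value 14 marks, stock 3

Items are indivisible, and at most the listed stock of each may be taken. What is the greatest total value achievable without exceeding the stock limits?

Top feasible selections:
- 1×Q10 + 1×Q5 + 2×Q7 + 1×Q9: time 50, value 117
- 1×Q10 + 2×Q5 + 2×Q7: time 48, value 114
Best: 117 marks.

117 marks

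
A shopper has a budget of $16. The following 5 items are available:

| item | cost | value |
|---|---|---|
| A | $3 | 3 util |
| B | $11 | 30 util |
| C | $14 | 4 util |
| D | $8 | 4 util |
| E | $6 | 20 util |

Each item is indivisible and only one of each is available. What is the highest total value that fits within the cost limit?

33 util

This is a 0/1 knapsack; check combinations near the capacity.
- A+B: cost 3+11=14, value 3+30=33
- B: cost 11, value 30
- D+E: cost 8+6=14, value 4+20=24
- A+E: cost 3+6=9, value 3+20=23
- E: cost 6, value 20
Best: 33 util.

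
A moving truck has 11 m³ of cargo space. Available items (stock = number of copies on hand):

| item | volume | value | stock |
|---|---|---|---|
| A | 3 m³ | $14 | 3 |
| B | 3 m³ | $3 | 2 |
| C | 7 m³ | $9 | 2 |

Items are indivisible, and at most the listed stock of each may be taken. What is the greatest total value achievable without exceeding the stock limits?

$42

Best selections within volume 11 and stock limits:
- 3×A: volume 9, value 42
- 2×A + 1×B: volume 9, value 31
- 2×A: volume 6, value 28
Best: $42.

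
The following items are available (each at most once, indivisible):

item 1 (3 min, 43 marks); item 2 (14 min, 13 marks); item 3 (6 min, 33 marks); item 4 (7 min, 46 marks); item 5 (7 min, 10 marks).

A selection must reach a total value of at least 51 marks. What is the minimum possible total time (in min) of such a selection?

Subsets with value ≥ 51, sorted by total time:
- item 1+item 3: time 9, value 76
- item 1+item 4: time 10, value 89
- item 1+item 5: time 10, value 53
Minimum time: 9 min.

9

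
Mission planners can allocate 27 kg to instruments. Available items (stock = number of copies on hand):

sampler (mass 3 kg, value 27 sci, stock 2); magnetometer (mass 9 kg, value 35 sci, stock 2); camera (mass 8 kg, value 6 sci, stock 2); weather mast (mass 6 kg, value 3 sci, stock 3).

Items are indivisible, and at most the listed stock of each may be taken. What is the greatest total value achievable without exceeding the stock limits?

Top feasible selections:
- 2×sampler + 2×magnetometer: mass 24, value 124
- 1×sampler + 2×magnetometer + 1×weather mast: mass 27, value 100
- 1×sampler + 2×magnetometer: mass 21, value 97
Best: 124 sci.

124 sci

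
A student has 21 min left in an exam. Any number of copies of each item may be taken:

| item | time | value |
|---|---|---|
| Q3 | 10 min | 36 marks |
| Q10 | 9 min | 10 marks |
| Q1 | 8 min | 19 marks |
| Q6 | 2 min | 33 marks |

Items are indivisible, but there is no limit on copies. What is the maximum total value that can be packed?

330 marks

Best value-per-unit is Q6 at 33/2, and filling with it alone uses time 10×2=20. No mix of the others beats 10×33 = 330.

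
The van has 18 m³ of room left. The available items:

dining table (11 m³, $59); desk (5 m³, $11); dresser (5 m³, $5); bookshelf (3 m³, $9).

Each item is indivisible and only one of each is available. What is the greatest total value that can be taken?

$70

Check high-value combinations within 18 m³:
- dining table+desk: volume 11+5=16, value 59+11=70
- dining table+bookshelf: volume 11+3=14, value 59+9=68
- dining table+dresser: volume 11+5=16, value 59+5=64
- dining table: volume 11, value 59
Best: $70.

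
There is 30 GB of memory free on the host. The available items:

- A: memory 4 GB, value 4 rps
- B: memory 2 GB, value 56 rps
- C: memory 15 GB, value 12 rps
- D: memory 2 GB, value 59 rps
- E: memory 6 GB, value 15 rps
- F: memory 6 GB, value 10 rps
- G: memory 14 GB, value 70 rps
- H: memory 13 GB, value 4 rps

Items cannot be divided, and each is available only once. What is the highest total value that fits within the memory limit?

Check high-value combinations within 30 GB:
- B+D+E+F+G: memory 2+2+6+6+14=30, value 56+59+15+10+70=210
- A+B+D+E+G: memory 4+2+2+6+14=28, value 4+56+59+15+70=204
- B+D+E+G: memory 2+2+6+14=24, value 56+59+15+70=200
Best: 210 rps.

210 rps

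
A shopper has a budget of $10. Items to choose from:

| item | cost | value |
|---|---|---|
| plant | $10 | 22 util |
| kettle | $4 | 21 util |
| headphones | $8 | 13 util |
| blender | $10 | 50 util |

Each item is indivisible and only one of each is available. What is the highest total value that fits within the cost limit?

This is a 0/1 knapsack; check combinations near the capacity.
- blender: cost 10, value 50
- plant: cost 10, value 22
- kettle: cost 4, value 21
- headphones: cost 8, value 13
Best: 50 util.

50 util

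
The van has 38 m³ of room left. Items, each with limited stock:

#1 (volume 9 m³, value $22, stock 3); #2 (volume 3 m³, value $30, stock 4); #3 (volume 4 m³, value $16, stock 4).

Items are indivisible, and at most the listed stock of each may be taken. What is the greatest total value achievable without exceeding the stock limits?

$206

Top feasible selections:
- 1×#1 + 4×#2 + 4×#3: volume 37, value 206
- 2×#1 + 4×#2 + 2×#3: volume 38, value 196
- 1×#1 + 4×#2 + 3×#3: volume 33, value 190
- 4×#2 + 4×#3: volume 28, value 184
Best: $206.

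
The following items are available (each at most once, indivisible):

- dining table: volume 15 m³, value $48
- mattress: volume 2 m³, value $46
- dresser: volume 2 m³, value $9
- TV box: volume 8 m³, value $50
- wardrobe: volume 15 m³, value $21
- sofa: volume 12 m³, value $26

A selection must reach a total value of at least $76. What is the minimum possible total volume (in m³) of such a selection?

10

Subsets with value ≥ 76, sorted by total volume:
- mattress+TV box: volume 10, value 96
- mattress+dresser+TV box: volume 12, value 105
Minimum volume: 10 m³.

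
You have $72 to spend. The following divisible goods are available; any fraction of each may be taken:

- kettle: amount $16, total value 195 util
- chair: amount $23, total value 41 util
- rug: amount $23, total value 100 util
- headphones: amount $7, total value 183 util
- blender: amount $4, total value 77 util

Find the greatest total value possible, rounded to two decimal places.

Take in order of value per unit:
- headphones (183/7 per unit): all 7 → value 183, running total 183.00
- blender (77/4 per unit): all 4 → value 77, running total 260.00
- kettle (195/16 per unit): all 16 → value 195, running total 455.00
- rug (100/23 per unit): all 23 → value 100, running total 555.00
- chair (41/23 per unit): 22 of 23 → value 22×41/23 = 39.2174, running total 594.22
Total 594.22.

594.22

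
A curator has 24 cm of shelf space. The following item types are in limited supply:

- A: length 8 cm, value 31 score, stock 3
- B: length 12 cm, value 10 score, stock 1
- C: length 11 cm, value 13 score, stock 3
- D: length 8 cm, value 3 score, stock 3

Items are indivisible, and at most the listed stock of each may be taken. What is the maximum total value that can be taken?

93 score

Best selections within length 24 and stock limits:
- 3×A: length 24, value 93
- 2×A + 1×D: length 24, value 65
- 2×A: length 16, value 62
Best: 93 score.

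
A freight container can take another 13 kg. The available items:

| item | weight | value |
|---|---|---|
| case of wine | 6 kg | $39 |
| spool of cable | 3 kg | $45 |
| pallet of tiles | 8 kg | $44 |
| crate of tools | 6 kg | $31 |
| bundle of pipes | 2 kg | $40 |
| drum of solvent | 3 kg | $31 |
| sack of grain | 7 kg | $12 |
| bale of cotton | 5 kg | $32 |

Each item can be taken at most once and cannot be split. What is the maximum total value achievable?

This is a 0/1 knapsack; check combinations near the capacity.
- spool of cable+bundle of pipes+drum of solvent+bale of cotton: weight 3+2+3+5=13, value 45+40+31+32=148
- spool of cable+pallet of tiles+bundle of pipes: weight 3+8+2=13, value 45+44+40=129
- case of wine+spool of cable+bundle of pipes: weight 6+3+2=11, value 39+45+40=124
- spool of cable+bundle of pipes+bale of cotton: weight 3+2+5=10, value 45+40+32=117
- spool of cable+bundle of pipes+drum of solvent: weight 3+2+3=8, value 45+40+31=116
Best: $148.

$148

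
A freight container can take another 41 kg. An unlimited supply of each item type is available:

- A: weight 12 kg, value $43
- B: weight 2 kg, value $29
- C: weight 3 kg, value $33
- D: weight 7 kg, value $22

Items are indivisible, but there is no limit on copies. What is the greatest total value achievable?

$584

Best value-per-unit is B at 29/2; filling with it alone gives 20×29 = 580.
Optimal mix: 19×B + 1×C → weight 41, value 584.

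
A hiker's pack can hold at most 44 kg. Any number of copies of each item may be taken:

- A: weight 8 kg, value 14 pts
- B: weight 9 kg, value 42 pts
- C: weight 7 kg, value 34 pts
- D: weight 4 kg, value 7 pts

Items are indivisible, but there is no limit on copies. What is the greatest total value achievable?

Best value-per-unit is C at 34/7; filling with it alone gives 6×34 = 204.
Optimal mix: 1×B + 5×C → weight 44, value 212.

212 pts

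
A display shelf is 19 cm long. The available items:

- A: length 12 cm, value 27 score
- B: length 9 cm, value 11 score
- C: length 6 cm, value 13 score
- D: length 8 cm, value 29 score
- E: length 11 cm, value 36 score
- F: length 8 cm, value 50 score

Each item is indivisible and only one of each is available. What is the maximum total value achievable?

Check high-value combinations within 19 cm:
- E+F: length 11+8=19, value 36+50=86
- D+F: length 8+8=16, value 29+50=79
- D+E: length 8+11=19, value 29+36=65
- C+F: length 6+8=14, value 13+50=63
Best: 86 score.

86 score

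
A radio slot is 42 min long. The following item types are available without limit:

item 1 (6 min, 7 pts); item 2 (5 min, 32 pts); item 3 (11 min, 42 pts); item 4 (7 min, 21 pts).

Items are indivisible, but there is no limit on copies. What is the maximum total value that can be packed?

256 pts

Best value-per-unit is item 2 at 32/5, and filling with it alone uses duration 8×5=40. No mix of the others beats 8×32 = 256.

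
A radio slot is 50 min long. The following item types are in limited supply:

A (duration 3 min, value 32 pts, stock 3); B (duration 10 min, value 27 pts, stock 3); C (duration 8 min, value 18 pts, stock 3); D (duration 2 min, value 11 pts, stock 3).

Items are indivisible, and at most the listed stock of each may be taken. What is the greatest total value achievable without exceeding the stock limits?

210 pts

Top feasible selections:
- 3×A + 3×B + 3×D: duration 45, value 210
- 3×A + 1×B + 3×C + 3×D: duration 49, value 210
Best: 210 pts.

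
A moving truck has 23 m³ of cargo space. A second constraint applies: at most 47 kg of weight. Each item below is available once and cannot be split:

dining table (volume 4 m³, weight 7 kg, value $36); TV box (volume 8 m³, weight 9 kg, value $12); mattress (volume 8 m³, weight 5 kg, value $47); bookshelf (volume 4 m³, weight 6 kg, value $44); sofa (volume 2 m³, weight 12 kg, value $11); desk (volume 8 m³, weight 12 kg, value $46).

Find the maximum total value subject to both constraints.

Feasible sets respecting both limits:
- mattress+bookshelf+sofa+desk: volume 22, weight 35, value 148
- dining table+mattress+sofa+desk: volume 22, weight 36, value 140
- dining table+mattress+bookshelf+sofa: volume 18, weight 30, value 138
Best: $148.

$148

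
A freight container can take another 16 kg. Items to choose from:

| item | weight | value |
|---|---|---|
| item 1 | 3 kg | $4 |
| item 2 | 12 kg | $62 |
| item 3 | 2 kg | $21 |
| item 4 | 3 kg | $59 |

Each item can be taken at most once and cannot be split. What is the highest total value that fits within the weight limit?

$121

Check high-value combinations within 16 kg:
- item 2+item 4: weight 12+3=15, value 62+59=121
- item 1+item 3+item 4: weight 3+2+3=8, value 4+21+59=84
- item 2+item 3: weight 12+2=14, value 62+21=83
- item 3+item 4: weight 2+3=5, value 21+59=80
Best: $121.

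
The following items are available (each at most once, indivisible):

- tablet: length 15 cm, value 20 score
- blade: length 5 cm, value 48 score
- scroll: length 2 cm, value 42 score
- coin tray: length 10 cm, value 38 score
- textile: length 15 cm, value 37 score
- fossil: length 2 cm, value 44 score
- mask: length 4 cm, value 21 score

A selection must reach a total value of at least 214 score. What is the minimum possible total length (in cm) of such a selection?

Subsets with value ≥ 214, sorted by total length:
- blade+scroll+coin tray+textile+fossil+mask: length 38, value 230
- tablet+blade+scroll+coin tray+textile+fossil: length 49, value 229
- tablet+blade+scroll+coin tray+textile+fossil+mask: length 53, value 250
Minimum length: 38 cm.

38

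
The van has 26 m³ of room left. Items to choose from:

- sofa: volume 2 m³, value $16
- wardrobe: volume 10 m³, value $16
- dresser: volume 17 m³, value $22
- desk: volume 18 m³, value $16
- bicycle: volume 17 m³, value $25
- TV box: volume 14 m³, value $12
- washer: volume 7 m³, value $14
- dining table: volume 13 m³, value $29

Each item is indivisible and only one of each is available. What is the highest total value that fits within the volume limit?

$61

This is a 0/1 knapsack; check combinations near the capacity.
- sofa+wardrobe+dining table: volume 2+10+13=25, value 16+16+29=61
- sofa+washer+dining table: volume 2+7+13=22, value 16+14+29=59
- sofa+bicycle+washer: volume 2+17+7=26, value 16+25+14=55
- sofa+dresser+washer: volume 2+17+7=26, value 16+22+14=52
Best: $61.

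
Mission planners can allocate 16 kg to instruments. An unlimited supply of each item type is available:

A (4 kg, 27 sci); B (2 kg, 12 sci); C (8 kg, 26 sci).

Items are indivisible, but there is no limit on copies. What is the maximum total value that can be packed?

Best value-per-unit is A at 27/4, and filling with it alone uses mass 4×4=16. No mix of the others beats 4×27 = 108.

108 sci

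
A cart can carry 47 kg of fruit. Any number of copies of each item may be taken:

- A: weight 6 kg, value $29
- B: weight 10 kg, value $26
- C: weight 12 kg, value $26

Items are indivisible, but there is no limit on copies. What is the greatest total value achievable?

Best value-per-unit is A at 29/6, and filling with it alone uses weight 7×6=42. No mix of the others beats 7×29 = 203.

$203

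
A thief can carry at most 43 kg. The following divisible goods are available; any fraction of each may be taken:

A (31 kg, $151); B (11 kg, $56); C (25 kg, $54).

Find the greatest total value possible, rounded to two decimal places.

209.16

Take in order of value per unit:
- B (56/11 per unit): all 11 → value 56, running total 56.00
- A (151/31 per unit): all 31 → value 151, running total 207.00
- C (54/25 per unit): 1 of 25 → value 1×54/25 = 2.1600, running total 209.16
Total 209.16.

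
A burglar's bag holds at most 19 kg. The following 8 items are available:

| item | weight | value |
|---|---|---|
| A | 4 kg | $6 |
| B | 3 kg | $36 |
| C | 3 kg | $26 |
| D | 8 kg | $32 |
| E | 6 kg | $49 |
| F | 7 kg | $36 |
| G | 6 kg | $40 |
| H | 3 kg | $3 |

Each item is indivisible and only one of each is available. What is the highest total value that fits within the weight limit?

This is a 0/1 knapsack; check combinations near the capacity.
- B+C+E+G: weight 3+3+6+6=18, value 36+26+49+40=151
- B+C+E+F: weight 3+3+6+7=19, value 36+26+49+36=147
- B+C+F+G: weight 3+3+7+6=19, value 36+26+36+40=138
Best: $151.

$151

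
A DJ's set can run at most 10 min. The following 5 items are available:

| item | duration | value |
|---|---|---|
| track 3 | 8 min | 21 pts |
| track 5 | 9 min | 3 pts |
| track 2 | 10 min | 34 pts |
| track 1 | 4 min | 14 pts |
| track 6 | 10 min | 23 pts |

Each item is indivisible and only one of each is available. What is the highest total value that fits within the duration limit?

This is a 0/1 knapsack; check combinations near the capacity.
- track 2: duration 10, value 34
- track 6: duration 10, value 23
- track 3: duration 8, value 21
- track 1: duration 4, value 14
Best: 34 pts.

34 pts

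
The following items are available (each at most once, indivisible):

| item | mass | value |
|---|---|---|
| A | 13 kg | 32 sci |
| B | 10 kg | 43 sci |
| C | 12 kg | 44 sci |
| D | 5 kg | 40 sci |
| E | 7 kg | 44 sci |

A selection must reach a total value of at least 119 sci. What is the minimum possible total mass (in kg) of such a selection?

22

Subsets with value ≥ 119, sorted by total mass:
- B+D+E: mass 22, value 127
- C+D+E: mass 24, value 128
- B+C+D: mass 27, value 127
Minimum mass: 22 kg.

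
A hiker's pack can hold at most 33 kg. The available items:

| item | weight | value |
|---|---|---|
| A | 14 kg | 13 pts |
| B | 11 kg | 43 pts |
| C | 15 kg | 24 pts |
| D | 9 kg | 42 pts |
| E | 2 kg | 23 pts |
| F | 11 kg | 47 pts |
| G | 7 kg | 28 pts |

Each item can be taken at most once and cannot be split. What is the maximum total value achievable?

155 pts

Check high-value combinations within 33 kg:
- B+D+E+F: weight 11+9+2+11=33, value 43+42+23+47=155
- B+E+F+G: weight 11+2+11+7=31, value 43+23+47+28=141
- D+E+F+G: weight 9+2+11+7=29, value 42+23+47+28=140
- B+D+E+G: weight 11+9+2+7=29, value 43+42+23+28=136
Best: 155 pts.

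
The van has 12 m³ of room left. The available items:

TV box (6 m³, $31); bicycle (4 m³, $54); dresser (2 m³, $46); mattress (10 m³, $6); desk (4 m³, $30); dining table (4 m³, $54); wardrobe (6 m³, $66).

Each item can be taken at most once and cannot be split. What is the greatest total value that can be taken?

Check high-value combinations within 12 m³:
- bicycle+dresser+wardrobe: volume 4+2+6=12, value 54+46+66=166
- dresser+dining table+wardrobe: volume 2+4+6=12, value 46+54+66=166
- bicycle+dresser+dining table: volume 4+2+4=10, value 54+46+54=154
- dresser+desk+wardrobe: volume 2+4+6=12, value 46+30+66=142
Best: $166.

$166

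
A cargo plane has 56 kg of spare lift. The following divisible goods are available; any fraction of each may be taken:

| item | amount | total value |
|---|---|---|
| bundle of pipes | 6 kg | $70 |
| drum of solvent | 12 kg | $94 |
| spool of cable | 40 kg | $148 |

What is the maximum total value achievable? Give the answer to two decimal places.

304.60

Take in order of value per unit:
- bundle of pipes (70/6 per unit): all 6 → value 70, running total 70.00
- drum of solvent (94/12 per unit): all 12 → value 94, running total 164.00
- spool of cable (148/40 per unit): 38 of 40 → value 38×148/40 = 140.6000, running total 304.60
Total 304.60.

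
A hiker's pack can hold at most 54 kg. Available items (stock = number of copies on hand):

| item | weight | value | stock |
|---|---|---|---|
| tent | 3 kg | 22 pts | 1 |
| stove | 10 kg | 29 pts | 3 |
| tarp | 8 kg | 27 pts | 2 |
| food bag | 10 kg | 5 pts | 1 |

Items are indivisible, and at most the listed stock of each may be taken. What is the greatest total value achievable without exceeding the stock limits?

163 pts

Top feasible selections:
- 1×tent + 3×stove + 2×tarp: weight 49, value 163
- 3×stove + 2×tarp: weight 46, value 141
Best: 163 pts.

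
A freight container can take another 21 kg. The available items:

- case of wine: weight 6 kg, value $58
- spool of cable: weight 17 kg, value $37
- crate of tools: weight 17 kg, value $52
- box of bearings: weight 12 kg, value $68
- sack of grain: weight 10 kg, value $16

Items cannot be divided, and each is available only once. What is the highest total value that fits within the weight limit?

This is a 0/1 knapsack; check combinations near the capacity.
- case of wine+box of bearings: weight 6+12=18, value 58+68=126
- case of wine+sack of grain: weight 6+10=16, value 58+16=74
- box of bearings: weight 12, value 68
- case of wine: weight 6, value 58
Best: $126.

$126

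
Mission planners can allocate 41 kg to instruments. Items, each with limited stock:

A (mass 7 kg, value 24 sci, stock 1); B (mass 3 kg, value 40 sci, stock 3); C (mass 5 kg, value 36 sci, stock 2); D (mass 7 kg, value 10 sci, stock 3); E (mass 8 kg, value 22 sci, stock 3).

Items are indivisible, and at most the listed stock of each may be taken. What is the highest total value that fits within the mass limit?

Best selections within mass 41 and stock limits:
- 1×A + 3×B + 2×C + 1×D + 1×E: mass 41, value 248
- 1×A + 3×B + 2×C + 1×E: mass 34, value 238
- 3×B + 2×C + 2×E: mass 35, value 236
- 1×A + 3×B + 2×C + 2×D: mass 40, value 236
Best: 248 sci.

248 sci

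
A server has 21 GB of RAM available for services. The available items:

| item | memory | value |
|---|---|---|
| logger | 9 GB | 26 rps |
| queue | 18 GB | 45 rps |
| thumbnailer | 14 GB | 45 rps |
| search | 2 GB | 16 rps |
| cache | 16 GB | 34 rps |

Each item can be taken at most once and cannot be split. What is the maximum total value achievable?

Check high-value combinations within 21 GB:
- thumbnailer+search: memory 14+2=16, value 45+16=61
- queue+search: memory 18+2=20, value 45+16=61
- search+cache: memory 2+16=18, value 16+34=50
- thumbnailer: memory 14, value 45
- queue: memory 18, value 45
Best: 61 rps.

61 rps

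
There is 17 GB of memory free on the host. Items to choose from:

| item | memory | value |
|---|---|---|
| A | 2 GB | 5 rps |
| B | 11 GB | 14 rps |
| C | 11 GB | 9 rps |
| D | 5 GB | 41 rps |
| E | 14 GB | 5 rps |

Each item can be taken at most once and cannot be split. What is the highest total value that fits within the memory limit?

Check high-value combinations within 17 GB:
- B+D: memory 11+5=16, value 14+41=55
- C+D: memory 11+5=16, value 9+41=50
- A+D: memory 2+5=7, value 5+41=46
- D: memory 5, value 41
- A+B: memory 2+11=13, value 5+14=19
Best: 55 rps.

55 rps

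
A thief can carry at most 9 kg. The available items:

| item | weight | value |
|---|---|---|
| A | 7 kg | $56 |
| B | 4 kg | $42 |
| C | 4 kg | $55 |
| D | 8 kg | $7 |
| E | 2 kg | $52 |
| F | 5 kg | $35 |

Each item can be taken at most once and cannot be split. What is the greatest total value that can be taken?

$108

Check high-value combinations within 9 kg:
- A+E: weight 7+2=9, value 56+52=108
- C+E: weight 4+2=6, value 55+52=107
- B+C: weight 4+4=8, value 42+55=97
- B+E: weight 4+2=6, value 42+52=94
Best: $108.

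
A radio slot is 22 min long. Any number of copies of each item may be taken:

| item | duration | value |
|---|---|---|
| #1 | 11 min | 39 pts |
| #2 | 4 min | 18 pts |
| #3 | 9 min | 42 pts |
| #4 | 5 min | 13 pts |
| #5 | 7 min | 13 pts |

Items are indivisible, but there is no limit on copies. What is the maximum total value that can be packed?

Best value-per-unit is #3 at 42/9; filling with it alone gives 2×42 = 84.
Optimal mix: 1×#2 + 2×#3 → duration 22, value 102.

102 pts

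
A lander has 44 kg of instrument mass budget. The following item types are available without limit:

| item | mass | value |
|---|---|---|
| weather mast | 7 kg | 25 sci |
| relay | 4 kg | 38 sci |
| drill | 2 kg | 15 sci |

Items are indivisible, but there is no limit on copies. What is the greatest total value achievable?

Best value-per-unit is relay at 38/4, and filling with it alone uses mass 11×4=44. No mix of the others beats 11×38 = 418.

418 sci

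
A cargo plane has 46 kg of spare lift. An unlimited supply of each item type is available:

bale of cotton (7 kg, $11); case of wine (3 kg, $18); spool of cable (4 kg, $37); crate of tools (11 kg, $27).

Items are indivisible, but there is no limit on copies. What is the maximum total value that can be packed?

$407

Best value-per-unit is spool of cable at 37/4, and filling with it alone uses weight 11×4=44. No mix of the others beats 11×37 = 407.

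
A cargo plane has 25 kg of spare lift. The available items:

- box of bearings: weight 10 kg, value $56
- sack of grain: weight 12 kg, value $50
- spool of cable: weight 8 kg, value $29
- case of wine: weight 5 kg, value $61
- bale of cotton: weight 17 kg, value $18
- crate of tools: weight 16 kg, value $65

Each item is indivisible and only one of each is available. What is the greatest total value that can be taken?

Check high-value combinations within 25 kg:
- box of bearings+spool of cable+case of wine: weight 10+8+5=23, value 56+29+61=146
- sack of grain+spool of cable+case of wine: weight 12+8+5=25, value 50+29+61=140
- case of wine+crate of tools: weight 5+16=21, value 61+65=126
Best: $146.

$146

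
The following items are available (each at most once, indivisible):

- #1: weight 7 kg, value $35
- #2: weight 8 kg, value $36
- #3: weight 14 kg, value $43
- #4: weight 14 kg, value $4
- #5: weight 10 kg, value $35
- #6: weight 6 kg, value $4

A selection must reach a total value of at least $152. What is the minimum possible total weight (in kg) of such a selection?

Subsets with value ≥ 152, sorted by total weight:
- #1+#2+#3+#5+#6: weight 45, value 153
- #1+#2+#3+#4+#5: weight 53, value 153
- #1+#2+#3+#4+#5+#6: weight 59, value 157
Minimum weight: 45 kg.

45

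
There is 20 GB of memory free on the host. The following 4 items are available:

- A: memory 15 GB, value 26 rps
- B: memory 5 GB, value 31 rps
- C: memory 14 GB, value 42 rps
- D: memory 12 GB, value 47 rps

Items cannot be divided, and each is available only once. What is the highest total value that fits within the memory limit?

Check high-value combinations within 20 GB:
- B+D: memory 5+12=17, value 31+47=78
- B+C: memory 5+14=19, value 31+42=73
- A+B: memory 15+5=20, value 26+31=57
Best: 78 rps.

78 rps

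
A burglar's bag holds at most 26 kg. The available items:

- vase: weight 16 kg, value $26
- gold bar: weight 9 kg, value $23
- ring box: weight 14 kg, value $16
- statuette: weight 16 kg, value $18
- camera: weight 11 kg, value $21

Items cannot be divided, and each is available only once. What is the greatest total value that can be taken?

$49

This is a 0/1 knapsack; check combinations near the capacity.
- vase+gold bar: weight 16+9=25, value 26+23=49
- gold bar+camera: weight 9+11=20, value 23+21=44
- gold bar+statuette: weight 9+16=25, value 23+18=41
Best: $49.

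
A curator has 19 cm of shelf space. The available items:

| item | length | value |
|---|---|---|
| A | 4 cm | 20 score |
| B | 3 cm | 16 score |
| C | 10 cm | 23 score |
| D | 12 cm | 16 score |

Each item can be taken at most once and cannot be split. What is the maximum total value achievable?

Check high-value combinations within 19 cm:
- A+B+C: length 4+3+10=17, value 20+16+23=59
- A+B+D: length 4+3+12=19, value 20+16+16=52
- A+C: length 4+10=14, value 20+23=43
- B+C: length 3+10=13, value 16+23=39
Best: 59 score.

59 score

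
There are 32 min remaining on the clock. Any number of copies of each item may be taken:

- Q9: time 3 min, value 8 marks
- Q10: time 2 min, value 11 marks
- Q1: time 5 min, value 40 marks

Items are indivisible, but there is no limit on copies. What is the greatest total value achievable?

Best value-per-unit is Q1 at 40/5; filling with it alone gives 6×40 = 240.
Optimal mix: 1×Q10 + 6×Q1 → time 32, value 251.

251 marks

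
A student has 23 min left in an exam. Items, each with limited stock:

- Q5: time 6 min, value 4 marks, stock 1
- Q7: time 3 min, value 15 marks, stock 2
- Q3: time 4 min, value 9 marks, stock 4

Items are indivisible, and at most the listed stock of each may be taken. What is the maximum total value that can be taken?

66 marks

Best selections within time 23 and stock limits:
- 2×Q7 + 4×Q3: time 22, value 66
- 2×Q7 + 3×Q3: time 18, value 57
- 1×Q5 + 2×Q7 + 2×Q3: time 20, value 52
- 1×Q7 + 4×Q3: time 19, value 51
Best: 66 marks.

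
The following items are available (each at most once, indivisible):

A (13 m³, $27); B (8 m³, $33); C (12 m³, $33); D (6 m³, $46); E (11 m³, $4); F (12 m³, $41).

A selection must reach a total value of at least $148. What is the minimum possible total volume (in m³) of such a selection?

Subsets with value ≥ 148, sorted by total volume:
- B+C+D+F: volume 38, value 153
- B+C+D+E+F: volume 49, value 157
- A+B+D+E+F: volume 50, value 151
- A+B+C+D+F: volume 51, value 180
Minimum volume: 38 m³.

38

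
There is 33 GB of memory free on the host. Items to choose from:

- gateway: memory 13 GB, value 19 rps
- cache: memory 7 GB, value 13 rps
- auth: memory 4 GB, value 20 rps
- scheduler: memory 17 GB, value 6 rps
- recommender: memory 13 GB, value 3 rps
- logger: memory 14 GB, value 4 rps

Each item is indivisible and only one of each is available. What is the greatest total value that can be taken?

52 rps

Check high-value combinations within 33 GB:
- gateway+cache+auth: memory 13+7+4=24, value 19+13+20=52
- gateway+auth+logger: memory 13+4+14=31, value 19+20+4=43
- gateway+auth+recommender: memory 13+4+13=30, value 19+20+3=42
- gateway+auth: memory 13+4=17, value 19+20=39
Best: 52 rps.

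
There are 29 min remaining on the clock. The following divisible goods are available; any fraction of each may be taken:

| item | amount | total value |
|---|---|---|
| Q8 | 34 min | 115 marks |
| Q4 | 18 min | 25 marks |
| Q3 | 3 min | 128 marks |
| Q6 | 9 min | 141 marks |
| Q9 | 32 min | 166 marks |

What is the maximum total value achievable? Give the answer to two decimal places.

357.19

Take in order of value per unit:
- Q3 (128/3 per unit): all 3 → value 128, running total 128.00
- Q6 (141/9 per unit): all 9 → value 141, running total 269.00
- Q9 (166/32 per unit): 17 of 32 → value 17×166/32 = 88.1875, running total 357.19
Total 357.19.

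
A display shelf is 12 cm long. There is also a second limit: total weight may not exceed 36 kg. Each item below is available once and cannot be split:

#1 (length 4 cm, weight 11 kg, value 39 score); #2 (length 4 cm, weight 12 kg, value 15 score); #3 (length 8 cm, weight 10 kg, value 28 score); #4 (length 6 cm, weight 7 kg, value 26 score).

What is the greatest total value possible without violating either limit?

67 score

Feasible sets respecting both limits:
- #1+#3: length 12, weight 21, value 67
- #1+#4: length 10, weight 18, value 65
- #1+#2: length 8, weight 23, value 54
- #2+#3: length 12, weight 22, value 43
Best: 67 score.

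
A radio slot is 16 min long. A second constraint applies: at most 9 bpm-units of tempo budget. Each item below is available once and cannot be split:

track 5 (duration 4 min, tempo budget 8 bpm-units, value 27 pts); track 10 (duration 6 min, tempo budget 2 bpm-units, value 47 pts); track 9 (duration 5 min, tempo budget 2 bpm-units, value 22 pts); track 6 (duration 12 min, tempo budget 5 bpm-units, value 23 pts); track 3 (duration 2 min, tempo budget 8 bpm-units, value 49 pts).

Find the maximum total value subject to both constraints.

Feasible sets respecting both limits:
- track 10+track 9: duration 11, tempo budget 4, value 69
- track 3: duration 2, tempo budget 8, value 49
- track 10: duration 6, tempo budget 2, value 47
Best: 69 pts.

69 pts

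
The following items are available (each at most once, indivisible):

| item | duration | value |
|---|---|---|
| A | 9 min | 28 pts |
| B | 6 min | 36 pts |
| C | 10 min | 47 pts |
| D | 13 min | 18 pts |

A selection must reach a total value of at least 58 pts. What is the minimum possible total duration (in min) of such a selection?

Subsets with value ≥ 58, sorted by total duration:
- A+B: duration 15, value 64
- B+C: duration 16, value 83
Minimum duration: 15 min.

15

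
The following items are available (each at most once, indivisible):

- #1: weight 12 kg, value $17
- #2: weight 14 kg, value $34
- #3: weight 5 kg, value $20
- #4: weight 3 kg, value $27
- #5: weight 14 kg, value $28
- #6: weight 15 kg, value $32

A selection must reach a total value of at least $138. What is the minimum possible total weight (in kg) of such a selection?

Subsets with value ≥ 138, sorted by total weight:
- #2+#3+#4+#5+#6: weight 51, value 141
- #1+#2+#4+#5+#6: weight 58, value 138
- #1+#2+#3+#4+#5+#6: weight 63, value 158
Minimum weight: 51 kg.

51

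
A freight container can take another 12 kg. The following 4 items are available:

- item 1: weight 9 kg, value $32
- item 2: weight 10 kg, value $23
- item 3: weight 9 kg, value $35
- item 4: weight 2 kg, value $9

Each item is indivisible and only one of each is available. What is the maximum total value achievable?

Check high-value combinations within 12 kg:
- item 3+item 4: weight 9+2=11, value 35+9=44
- item 1+item 4: weight 9+2=11, value 32+9=41
- item 3: weight 9, value 35
- item 1: weight 9, value 32
Best: $44.

$44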